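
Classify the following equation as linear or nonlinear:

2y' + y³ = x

Nonlinear (y³ term)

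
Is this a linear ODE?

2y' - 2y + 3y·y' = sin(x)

No. Nonlinear (product y·y')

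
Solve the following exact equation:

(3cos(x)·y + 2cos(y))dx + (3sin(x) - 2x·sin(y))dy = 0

Verify exactness: ∂M/∂y = ∂N/∂x ✓
Find F(x,y) such that ∂F/∂x = M, ∂F/∂y = N
Solution: 3sin(x)·y + 2x·cos(y) = C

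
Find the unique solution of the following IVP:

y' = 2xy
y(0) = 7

General solution: y = Ce^(x²)
Applying IC y(0) = 7:
Particular solution: y = 7e^(x²)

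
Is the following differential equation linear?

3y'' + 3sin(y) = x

No. Nonlinear (sin(y) is nonlinear in y)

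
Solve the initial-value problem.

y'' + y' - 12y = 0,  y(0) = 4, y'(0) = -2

General solution: y = C₁e^(3x) + C₂e^(-4x)
Applying ICs: C₁ = 2, C₂ = 2
Particular solution: y = 2e^(3x) + 2e^(-4x)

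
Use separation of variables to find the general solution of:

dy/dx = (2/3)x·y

Separating variables and integrating:
ln|y| = x^2/3 + C

General solution: y = Ce^(x^2/3)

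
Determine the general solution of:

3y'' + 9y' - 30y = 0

Characteristic equation: 3r² + 9r - 30 = 0
Divide by 3: r² + 3r - 10 = 0
Roots: r = 2, -5 (distinct real)
General solution: y = C₁e^(2x) + C₂e^(-5x)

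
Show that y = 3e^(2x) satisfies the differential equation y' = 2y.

Verification:
y = 3e^(2x)
y' = 6e^(2x)
2y = 6e^(2x)
y' = 2y ✓

Yes, it is a solution.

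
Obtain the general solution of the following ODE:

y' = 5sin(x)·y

Separating variables and integrating:
ln|y| = -5cos(x) + C

General solution: y = Ce^(-5cos(x))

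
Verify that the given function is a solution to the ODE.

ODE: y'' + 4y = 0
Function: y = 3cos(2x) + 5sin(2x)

Verification:
y'' = -12cos(2x) - 20sin(2x)
y'' + 4y = 0 ✓

Yes, it is a solution.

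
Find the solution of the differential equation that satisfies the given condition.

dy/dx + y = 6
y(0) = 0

General solution: y = 6 + Ce^(-x)
Applying y(0) = 0: C = 0 - 6 = -6
Particular solution: y = 6 - 6e^(-x)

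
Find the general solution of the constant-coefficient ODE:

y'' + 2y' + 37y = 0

Characteristic equation: r² + 2r + 37 = 0
Roots: r = -1 ± 6i (complex conjugates)
General solution: y = e^(-x)(C₁cos(6x) + C₂sin(6x))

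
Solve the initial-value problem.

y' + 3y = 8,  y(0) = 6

General solution: y = 8/3 + Ce^(-3x)
Applying y(0) = 6: C = 6 - 8/3 = 10/3
Particular solution: y = 8/3 + (10/3)e^(-3x)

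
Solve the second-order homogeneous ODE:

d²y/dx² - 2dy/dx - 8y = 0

Characteristic equation: r² - 2r - 8 = 0
Roots: r = 4, -2 (distinct real)
General solution: y = C₁e^(4x) + C₂e^(-2x)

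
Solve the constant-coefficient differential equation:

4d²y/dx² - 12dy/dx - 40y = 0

Characteristic equation: 4r² - 12r - 40 = 0
Divide by 4: r² - 3r - 10 = 0
Roots: r = 5, -2 (distinct real)
General solution: y = C₁e^(5x) + C₂e^(-2x)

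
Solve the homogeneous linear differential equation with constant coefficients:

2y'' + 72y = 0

Characteristic equation: 2r² + 72 = 0
Divide by 2: r² + 36 = 0
Roots: r = ±6i (complex conjugates)
General solution: y = C₁cos(6x) + C₂sin(6x)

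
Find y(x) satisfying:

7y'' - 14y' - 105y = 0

Characteristic equation: 7r² - 14r - 105 = 0
Divide by 7: r² - 2r - 15 = 0
Roots: r = 5, -3 (distinct real)
General solution: y = C₁e^(5x) + C₂e^(-3x)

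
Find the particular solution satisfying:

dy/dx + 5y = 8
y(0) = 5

General solution: y = 8/5 + Ce^(-5x)
Applying y(0) = 5: C = 5 - 8/5 = 17/5
Particular solution: y = 8/5 + (17/5)e^(-5x)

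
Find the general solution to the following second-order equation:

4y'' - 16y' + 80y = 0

Characteristic equation: 4r² - 16r + 80 = 0
Divide by 4: r² - 4r + 20 = 0
Roots: r = 2 ± 4i (complex conjugates)
General solution: y = e^(2x)(C₁cos(4x) + C₂sin(4x))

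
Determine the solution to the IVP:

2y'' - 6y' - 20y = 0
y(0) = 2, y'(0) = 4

General solution: y = C₁e^(5x) + C₂e^(-2x)
Applying ICs: C₁ = 8/7, C₂ = 6/7
Particular solution: y = (8/7)e^(5x) + (6/7)e^(-2x)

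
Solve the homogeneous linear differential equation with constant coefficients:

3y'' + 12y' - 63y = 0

Characteristic equation: 3r² + 12r - 63 = 0
Divide by 3: r² + 4r - 21 = 0
Roots: r = 3, -7 (distinct real)
General solution: y = C₁e^(3x) + C₂e^(-7x)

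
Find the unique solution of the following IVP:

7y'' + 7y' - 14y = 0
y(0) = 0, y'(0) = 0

General solution: y = C₁e^x + C₂e^(-2x)
Applying ICs: C₁ = 0, C₂ = 0
Particular solution: y = 0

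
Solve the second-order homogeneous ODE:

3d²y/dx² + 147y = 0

Characteristic equation: 3r² + 147 = 0
Divide by 3: r² + 49 = 0
Roots: r = ±7i (complex conjugates)
General solution: y = C₁cos(7x) + C₂sin(7x)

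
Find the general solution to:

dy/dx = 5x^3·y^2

Separating variables and integrating:
-1/y = 5x^4/4 + C

General solution: y^-1 = (-5/4)x^4 + C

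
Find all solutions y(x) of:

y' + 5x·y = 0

Using integrating factor method:

General solution: y = Ce^(-5x^2/2)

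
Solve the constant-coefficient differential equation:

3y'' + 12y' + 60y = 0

Characteristic equation: 3r² + 12r + 60 = 0
Divide by 3: r² + 4r + 20 = 0
Roots: r = -2 ± 4i (complex conjugates)
General solution: y = e^(-2x)(C₁cos(4x) + C₂sin(4x))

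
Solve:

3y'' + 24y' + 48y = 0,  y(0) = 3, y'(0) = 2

General solution: y = (C₁ + C₂x)e^(-4x)
Repeated root r = -4
Applying ICs: C₁ = 3, C₂ = 14
Particular solution: y = (3 + 14x)e^(-4x)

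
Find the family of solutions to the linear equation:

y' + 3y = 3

Using integrating factor method:

General solution: y = 1 + Ce^(-3x)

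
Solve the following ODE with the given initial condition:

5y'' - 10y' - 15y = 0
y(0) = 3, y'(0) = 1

General solution: y = C₁e^(3x) + C₂e^(-x)
Applying ICs: C₁ = 1, C₂ = 2
Particular solution: y = e^(3x) + 2e^(-x)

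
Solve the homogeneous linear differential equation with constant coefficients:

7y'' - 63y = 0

Characteristic equation: 7r² - 63 = 0
Divide by 7: r² - 9 = 0
Roots: r = 3, -3 (distinct real)
General solution: y = C₁e^(3x) + C₂e^(-3x)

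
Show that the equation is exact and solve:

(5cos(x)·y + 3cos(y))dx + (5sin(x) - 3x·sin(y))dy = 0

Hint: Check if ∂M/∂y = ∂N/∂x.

Verify exactness: ∂M/∂y = ∂N/∂x ✓
Find F(x,y) such that ∂F/∂x = M, ∂F/∂y = N
Solution: 5sin(x)·y + 3x·cos(y) = C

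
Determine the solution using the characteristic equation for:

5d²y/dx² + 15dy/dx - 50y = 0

Characteristic equation: 5r² + 15r - 50 = 0
Divide by 5: r² + 3r - 10 = 0
Roots: r = 2, -5 (distinct real)
General solution: y = C₁e^(2x) + C₂e^(-5x)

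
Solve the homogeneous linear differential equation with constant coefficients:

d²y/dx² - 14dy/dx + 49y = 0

Characteristic equation: r² - 14r + 49 = 0
Factored: (r - 7)² = 0
Repeated root: r = 7
General solution: y = (C₁ + C₂x)e^(7x)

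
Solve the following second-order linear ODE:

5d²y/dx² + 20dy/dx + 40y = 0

Characteristic equation: 5r² + 20r + 40 = 0
Divide by 5: r² + 4r + 8 = 0
Roots: r = -2 ± 2i (complex conjugates)
General solution: y = e^(-2x)(C₁cos(2x) + C₂sin(2x))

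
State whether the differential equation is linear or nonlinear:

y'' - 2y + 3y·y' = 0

Nonlinear (product y·y')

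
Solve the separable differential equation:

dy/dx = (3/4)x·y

Separating variables and integrating:
ln|y| = 3x^2/8 + C

General solution: y = Ce^(3x^2/8)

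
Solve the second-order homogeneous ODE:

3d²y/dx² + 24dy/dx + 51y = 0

Characteristic equation: 3r² + 24r + 51 = 0
Divide by 3: r² + 8r + 17 = 0
Roots: r = -4 ± i (complex conjugates)
General solution: y = e^(-4x)(C₁cos(x) + C₂sin(x))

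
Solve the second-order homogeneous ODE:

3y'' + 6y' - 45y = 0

Characteristic equation: 3r² + 6r - 45 = 0
Divide by 3: r² + 2r - 15 = 0
Roots: r = 3, -5 (distinct real)
General solution: y = C₁e^(3x) + C₂e^(-5x)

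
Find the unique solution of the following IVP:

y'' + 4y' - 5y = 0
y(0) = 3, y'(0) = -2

General solution: y = C₁e^x + C₂e^(-5x)
Applying ICs: C₁ = 13/6, C₂ = 5/6
Particular solution: y = (13/6)e^x + (5/6)e^(-5x)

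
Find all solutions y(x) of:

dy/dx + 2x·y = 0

Using integrating factor method:

General solution: y = Ce^(-x^2)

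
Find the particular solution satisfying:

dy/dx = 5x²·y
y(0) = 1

General solution: y = Ce^(5x³/3)
Applying IC y(0) = 1:
Particular solution: y = e^(5x³/3)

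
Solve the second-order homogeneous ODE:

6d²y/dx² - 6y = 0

Characteristic equation: 6r² - 6 = 0
Divide by 6: r² - 1 = 0
Roots: r = 1, -1 (distinct real)
General solution: y = C₁e^x + C₂e^(-x)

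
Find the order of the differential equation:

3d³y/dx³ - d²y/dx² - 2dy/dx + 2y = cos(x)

The order is 3 (highest derivative is of order 3).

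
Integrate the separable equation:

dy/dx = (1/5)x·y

Separating variables and integrating:
ln|y| = x^2/10 + C

General solution: y = Ce^(x^2/10)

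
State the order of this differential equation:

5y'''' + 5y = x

The order is 4 (highest derivative is of order 4).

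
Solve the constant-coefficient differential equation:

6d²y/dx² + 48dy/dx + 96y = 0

Characteristic equation: 6r² + 48r + 96 = 0
Divide by 6: r² + 8r + 16 = 0
Factored: (r + 4)² = 0
Repeated root: r = -4
General solution: y = (C₁ + C₂x)e^(-4x)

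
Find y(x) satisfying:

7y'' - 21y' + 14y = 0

Characteristic equation: 7r² - 21r + 14 = 0
Divide by 7: r² - 3r + 2 = 0
Roots: r = 1, 2 (distinct real)
General solution: y = C₁e^x + C₂e^(2x)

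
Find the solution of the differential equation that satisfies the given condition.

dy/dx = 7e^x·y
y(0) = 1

General solution: y = Ce^(7e^x)
Applying IC y(0) = 1:
Particular solution: y = e^(7(e^x - 1))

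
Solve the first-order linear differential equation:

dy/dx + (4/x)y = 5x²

Using integrating factor method:

General solution: y = (5/7)x^3 + Cx^(-4)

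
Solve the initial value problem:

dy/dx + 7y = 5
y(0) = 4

General solution: y = 5/7 + Ce^(-7x)
Applying y(0) = 4: C = 4 - 5/7 = 23/7
Particular solution: y = 5/7 + (23/7)e^(-7x)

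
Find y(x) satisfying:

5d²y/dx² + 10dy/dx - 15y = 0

Characteristic equation: 5r² + 10r - 15 = 0
Divide by 5: r² + 2r - 3 = 0
Roots: r = 1, -3 (distinct real)
General solution: y = C₁e^x + C₂e^(-3x)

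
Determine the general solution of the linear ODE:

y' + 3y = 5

Using integrating factor method:

General solution: y = 5/3 + Ce^(-3x)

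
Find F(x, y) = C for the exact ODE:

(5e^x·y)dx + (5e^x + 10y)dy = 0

Verify exactness: ∂M/∂y = ∂N/∂x ✓
Find F(x,y) such that ∂F/∂x = M, ∂F/∂y = N
Solution: 5e^x·y + 5y² = C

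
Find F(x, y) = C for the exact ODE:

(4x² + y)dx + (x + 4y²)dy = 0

Verify exactness: ∂M/∂y = ∂N/∂x ✓
Find F(x,y) such that ∂F/∂x = M, ∂F/∂y = N
Solution: 4x³/3 + xy + 4y³/3 = C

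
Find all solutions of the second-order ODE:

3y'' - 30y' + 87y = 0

Characteristic equation: 3r² - 30r + 87 = 0
Divide by 3: r² - 10r + 29 = 0
Roots: r = 5 ± 2i (complex conjugates)
General solution: y = e^(5x)(C₁cos(2x) + C₂sin(2x))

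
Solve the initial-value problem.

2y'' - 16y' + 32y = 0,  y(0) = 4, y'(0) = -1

General solution: y = (C₁ + C₂x)e^(4x)
Repeated root r = 4
Applying ICs: C₁ = 4, C₂ = -17
Particular solution: y = (4 - 17x)e^(4x)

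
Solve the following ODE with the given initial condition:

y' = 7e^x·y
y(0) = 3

General solution: y = Ce^(7e^x)
Applying IC y(0) = 3:
Particular solution: y = 3e^(7(e^x - 1))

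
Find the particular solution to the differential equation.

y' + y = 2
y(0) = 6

General solution: y = 2 + Ce^(-x)
Applying y(0) = 6: C = 6 - 2 = 4
Particular solution: y = 2 + 4e^(-x)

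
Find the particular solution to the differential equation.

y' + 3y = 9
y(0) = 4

General solution: y = 3 + Ce^(-3x)
Applying y(0) = 4: C = 4 - 3 = 1
Particular solution: y = 3 + e^(-3x)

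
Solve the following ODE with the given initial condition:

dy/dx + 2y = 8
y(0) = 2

General solution: y = 4 + Ce^(-2x)
Applying y(0) = 2: C = 2 - 4 = -2
Particular solution: y = 4 - 2e^(-2x)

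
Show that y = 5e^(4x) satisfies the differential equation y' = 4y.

Verification:
y = 5e^(4x)
y' = 20e^(4x)
4y = 20e^(4x)
y' = 4y ✓

Yes, it is a solution.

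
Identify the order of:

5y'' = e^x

The order is 2 (highest derivative is of order 2).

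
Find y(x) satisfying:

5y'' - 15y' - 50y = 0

Characteristic equation: 5r² - 15r - 50 = 0
Divide by 5: r² - 3r - 10 = 0
Roots: r = 5, -2 (distinct real)
General solution: y = C₁e^(5x) + C₂e^(-2x)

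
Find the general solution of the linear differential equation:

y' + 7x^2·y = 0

Using integrating factor method:

General solution: y = Ce^(-7x^3/3)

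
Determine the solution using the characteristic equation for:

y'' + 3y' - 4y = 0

Characteristic equation: r² + 3r - 4 = 0
Roots: r = 1, -4 (distinct real)
General solution: y = C₁e^x + C₂e^(-4x)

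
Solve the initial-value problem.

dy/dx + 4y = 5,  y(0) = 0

General solution: y = 5/4 + Ce^(-4x)
Applying y(0) = 0: C = 0 - 5/4 = -5/4
Particular solution: y = 5/4 - (5/4)e^(-4x)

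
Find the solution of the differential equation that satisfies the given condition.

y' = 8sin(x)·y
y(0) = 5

General solution: y = Ce^(-8cos(x))
Applying IC y(0) = 5:
Particular solution: y = 5e^(8(1-cos(x)))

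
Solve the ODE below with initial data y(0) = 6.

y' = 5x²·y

General solution: y = Ce^(5x³/3)
Applying IC y(0) = 6:
Particular solution: y = 6e^(5x³/3)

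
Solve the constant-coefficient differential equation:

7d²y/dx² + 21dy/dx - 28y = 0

Characteristic equation: 7r² + 21r - 28 = 0
Divide by 7: r² + 3r - 4 = 0
Roots: r = 1, -4 (distinct real)
General solution: y = C₁e^x + C₂e^(-4x)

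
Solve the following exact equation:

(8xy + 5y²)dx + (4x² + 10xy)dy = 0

Verify exactness: ∂M/∂y = ∂N/∂x ✓
Find F(x,y) such that ∂F/∂x = M, ∂F/∂y = N
Solution: 4x²y + 5xy² = C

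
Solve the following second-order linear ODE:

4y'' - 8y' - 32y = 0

Characteristic equation: 4r² - 8r - 32 = 0
Divide by 4: r² - 2r - 8 = 0
Roots: r = 4, -2 (distinct real)
General solution: y = C₁e^(4x) + C₂e^(-2x)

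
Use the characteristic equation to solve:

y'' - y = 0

Characteristic equation: r² - 1 = 0
Roots: r = 1, -1 (distinct real)
General solution: y = C₁e^x + C₂e^(-x)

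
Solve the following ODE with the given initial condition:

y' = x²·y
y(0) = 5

General solution: y = Ce^(x³/3)
Applying IC y(0) = 5:
Particular solution: y = 5e^(x³/3)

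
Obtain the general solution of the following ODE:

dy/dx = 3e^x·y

Separating variables and integrating:
ln|y| = 3e^x + C

General solution: y = Ce^(3e^x)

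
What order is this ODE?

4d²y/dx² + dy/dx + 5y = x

The order is 2 (highest derivative is of order 2).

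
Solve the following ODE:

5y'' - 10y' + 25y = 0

Characteristic equation: 5r² - 10r + 25 = 0
Divide by 5: r² - 2r + 5 = 0
Roots: r = 1 ± 2i (complex conjugates)
General solution: y = e^x(C₁cos(2x) + C₂sin(2x))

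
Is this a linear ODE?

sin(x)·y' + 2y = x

Yes. Linear (y and its derivatives appear to the first power only, no products of y terms)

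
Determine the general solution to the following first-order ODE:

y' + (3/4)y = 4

Using integrating factor method:

General solution: y = 16/3 + Ce^(-3x/4)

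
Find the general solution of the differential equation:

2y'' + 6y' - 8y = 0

Characteristic equation: 2r² + 6r - 8 = 0
Divide by 2: r² + 3r - 4 = 0
Roots: r = 1, -4 (distinct real)
General solution: y = C₁e^x + C₂e^(-4x)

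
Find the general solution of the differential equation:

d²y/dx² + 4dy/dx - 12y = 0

Characteristic equation: r² + 4r - 12 = 0
Roots: r = 2, -6 (distinct real)
General solution: y = C₁e^(2x) + C₂e^(-6x)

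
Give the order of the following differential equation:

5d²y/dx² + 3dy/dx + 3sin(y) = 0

The order is 2 (highest derivative is of order 2).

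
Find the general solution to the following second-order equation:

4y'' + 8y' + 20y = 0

Characteristic equation: 4r² + 8r + 20 = 0
Divide by 4: r² + 2r + 5 = 0
Roots: r = -1 ± 2i (complex conjugates)
General solution: y = e^(-x)(C₁cos(2x) + C₂sin(2x))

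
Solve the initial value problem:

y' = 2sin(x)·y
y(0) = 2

General solution: y = Ce^(-2cos(x))
Applying IC y(0) = 2:
Particular solution: y = 2e^(2(1-cos(x)))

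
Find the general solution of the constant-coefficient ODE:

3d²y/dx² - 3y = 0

Characteristic equation: 3r² - 3 = 0
Divide by 3: r² - 1 = 0
Roots: r = 1, -1 (distinct real)
General solution: y = C₁e^x + C₂e^(-x)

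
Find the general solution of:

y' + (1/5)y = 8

Using integrating factor method:

General solution: y = 40 + Ce^(-x/5)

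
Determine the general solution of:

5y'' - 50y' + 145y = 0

Characteristic equation: 5r² - 50r + 145 = 0
Divide by 5: r² - 10r + 29 = 0
Roots: r = 5 ± 2i (complex conjugates)
General solution: y = e^(5x)(C₁cos(2x) + C₂sin(2x))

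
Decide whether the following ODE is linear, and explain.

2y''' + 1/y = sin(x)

Nonlinear (1/y term)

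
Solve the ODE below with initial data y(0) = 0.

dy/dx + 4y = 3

General solution: y = 3/4 + Ce^(-4x)
Applying y(0) = 0: C = 0 - 3/4 = -3/4
Particular solution: y = 3/4 - (3/4)e^(-4x)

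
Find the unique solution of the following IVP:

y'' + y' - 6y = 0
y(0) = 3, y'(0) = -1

General solution: y = C₁e^(2x) + C₂e^(-3x)
Applying ICs: C₁ = 8/5, C₂ = 7/5
Particular solution: y = (8/5)e^(2x) + (7/5)e^(-3x)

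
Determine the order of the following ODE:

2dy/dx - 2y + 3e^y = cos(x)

The order is 1 (highest derivative is of order 1).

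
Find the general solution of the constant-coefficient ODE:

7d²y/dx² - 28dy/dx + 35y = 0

Characteristic equation: 7r² - 28r + 35 = 0
Divide by 7: r² - 4r + 5 = 0
Roots: r = 2 ± i (complex conjugates)
General solution: y = e^(2x)(C₁cos(x) + C₂sin(x))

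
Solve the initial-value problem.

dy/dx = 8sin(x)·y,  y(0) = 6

General solution: y = Ce^(-8cos(x))
Applying IC y(0) = 6:
Particular solution: y = 6e^(8(1-cos(x)))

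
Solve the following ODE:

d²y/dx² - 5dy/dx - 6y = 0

Characteristic equation: r² - 5r - 6 = 0
Roots: r = 6, -1 (distinct real)
General solution: y = C₁e^(6x) + C₂e^(-x)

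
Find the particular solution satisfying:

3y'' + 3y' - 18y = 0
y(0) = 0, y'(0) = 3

General solution: y = C₁e^(2x) + C₂e^(-3x)
Applying ICs: C₁ = 3/5, C₂ = -3/5
Particular solution: y = (3/5)e^(2x) - (3/5)e^(-3x)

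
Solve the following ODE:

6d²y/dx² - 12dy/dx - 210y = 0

Characteristic equation: 6r² - 12r - 210 = 0
Divide by 6: r² - 2r - 35 = 0
Roots: r = 7, -5 (distinct real)
General solution: y = C₁e^(7x) + C₂e^(-5x)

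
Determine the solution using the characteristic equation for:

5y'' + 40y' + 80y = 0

Characteristic equation: 5r² + 40r + 80 = 0
Divide by 5: r² + 8r + 16 = 0
Factored: (r + 4)² = 0
Repeated root: r = -4
General solution: y = (C₁ + C₂x)e^(-4x)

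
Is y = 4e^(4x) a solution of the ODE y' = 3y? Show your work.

Verification:
y = 4e^(4x)
y' = 16e^(4x)
But 3y = 12e^(4x)
y' ≠ 3y — the derivative does not match

No, it is not a solution.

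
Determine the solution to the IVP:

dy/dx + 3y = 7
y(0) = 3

General solution: y = 7/3 + Ce^(-3x)
Applying y(0) = 3: C = 3 - 7/3 = 2/3
Particular solution: y = 7/3 + (2/3)e^(-3x)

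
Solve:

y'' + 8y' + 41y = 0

Characteristic equation: r² + 8r + 41 = 0
Roots: r = -4 ± 5i (complex conjugates)
General solution: y = e^(-4x)(C₁cos(5x) + C₂sin(5x))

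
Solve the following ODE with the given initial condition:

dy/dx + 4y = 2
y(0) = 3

General solution: y = 1/2 + Ce^(-4x)
Applying y(0) = 3: C = 3 - 1/2 = 5/2
Particular solution: y = 1/2 + (5/2)e^(-4x)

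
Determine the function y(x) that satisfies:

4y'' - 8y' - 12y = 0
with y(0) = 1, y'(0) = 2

General solution: y = C₁e^(3x) + C₂e^(-x)
Applying ICs: C₁ = 3/4, C₂ = 1/4
Particular solution: y = (3/4)e^(3x) + (1/4)e^(-x)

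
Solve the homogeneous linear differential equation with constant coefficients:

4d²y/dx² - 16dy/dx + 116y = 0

Characteristic equation: 4r² - 16r + 116 = 0
Divide by 4: r² - 4r + 29 = 0
Roots: r = 2 ± 5i (complex conjugates)
General solution: y = e^(2x)(C₁cos(5x) + C₂sin(5x))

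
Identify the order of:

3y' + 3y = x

The order is 1 (highest derivative is of order 1).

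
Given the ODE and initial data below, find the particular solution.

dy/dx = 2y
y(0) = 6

General solution: y = Ce^(2x)
Applying IC y(0) = 6:
Particular solution: y = 6e^(2x)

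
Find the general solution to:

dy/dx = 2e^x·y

Separating variables and integrating:
ln|y| = 2e^x + C

General solution: y = Ce^(2e^x)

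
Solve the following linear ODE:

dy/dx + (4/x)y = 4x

Using integrating factor method:

General solution: y = (2/3)x^2 + Cx^(-4)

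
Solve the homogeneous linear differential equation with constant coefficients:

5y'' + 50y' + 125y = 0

Characteristic equation: 5r² + 50r + 125 = 0
Divide by 5: r² + 10r + 25 = 0
Factored: (r + 5)² = 0
Repeated root: r = -5
General solution: y = (C₁ + C₂x)e^(-5x)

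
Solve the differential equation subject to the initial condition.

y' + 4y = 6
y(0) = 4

General solution: y = 3/2 + Ce^(-4x)
Applying y(0) = 4: C = 4 - 3/2 = 5/2
Particular solution: y = 3/2 + (5/2)e^(-4x)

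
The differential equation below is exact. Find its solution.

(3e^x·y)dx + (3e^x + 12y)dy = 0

Verify exactness: ∂M/∂y = ∂N/∂x ✓
Find F(x,y) such that ∂F/∂x = M, ∂F/∂y = N
Solution: 3e^x·y + 6y² = C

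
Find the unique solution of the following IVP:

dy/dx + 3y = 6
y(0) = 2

General solution: y = 2 + Ce^(-3x)
Applying y(0) = 2: C = 2 - 2 = 0
Particular solution: y = 2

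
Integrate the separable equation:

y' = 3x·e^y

Separating variables and integrating:
-e^(-y) = 3x²/2 + C

General solution: y = -ln(C - 3x²/2)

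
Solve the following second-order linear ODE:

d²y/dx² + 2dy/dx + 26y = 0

Characteristic equation: r² + 2r + 26 = 0
Roots: r = -1 ± 5i (complex conjugates)
General solution: y = e^(-x)(C₁cos(5x) + C₂sin(5x))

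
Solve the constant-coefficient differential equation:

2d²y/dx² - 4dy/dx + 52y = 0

Characteristic equation: 2r² - 4r + 52 = 0
Divide by 2: r² - 2r + 26 = 0
Roots: r = 1 ± 5i (complex conjugates)
General solution: y = e^x(C₁cos(5x) + C₂sin(5x))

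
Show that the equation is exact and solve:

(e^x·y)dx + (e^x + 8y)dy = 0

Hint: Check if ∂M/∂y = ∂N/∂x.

Verify exactness: ∂M/∂y = ∂N/∂x ✓
Find F(x,y) such that ∂F/∂x = M, ∂F/∂y = N
Solution: e^x·y + 4y² = C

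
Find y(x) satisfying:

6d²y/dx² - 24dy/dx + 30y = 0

Characteristic equation: 6r² - 24r + 30 = 0
Divide by 6: r² - 4r + 5 = 0
Roots: r = 2 ± i (complex conjugates)
General solution: y = e^(2x)(C₁cos(x) + C₂sin(x))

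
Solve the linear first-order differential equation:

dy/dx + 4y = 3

Using integrating factor method:

General solution: y = 3/4 + Ce^(-4x)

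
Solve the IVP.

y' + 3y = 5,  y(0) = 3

General solution: y = 5/3 + Ce^(-3x)
Applying y(0) = 3: C = 3 - 5/3 = 4/3
Particular solution: y = 5/3 + (4/3)e^(-3x)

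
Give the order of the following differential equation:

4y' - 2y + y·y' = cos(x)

The order is 1 (highest derivative is of order 1).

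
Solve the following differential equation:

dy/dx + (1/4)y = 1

Using integrating factor method:

General solution: y = 4 + Ce^(-x/4)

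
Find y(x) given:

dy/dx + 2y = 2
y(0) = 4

General solution: y = 1 + Ce^(-2x)
Applying y(0) = 4: C = 4 - 1 = 3
Particular solution: y = 1 + 3e^(-2x)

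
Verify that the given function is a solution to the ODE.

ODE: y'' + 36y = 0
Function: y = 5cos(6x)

Verification:
y'' = -180cos(6x)
y'' + 36y = 0 ✓

Yes, it is a solution.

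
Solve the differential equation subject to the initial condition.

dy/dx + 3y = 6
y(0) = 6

General solution: y = 2 + Ce^(-3x)
Applying y(0) = 6: C = 6 - 2 = 4
Particular solution: y = 2 + 4e^(-3x)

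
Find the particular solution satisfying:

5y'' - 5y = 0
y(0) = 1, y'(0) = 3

General solution: y = C₁e^x + C₂e^(-x)
Applying ICs: C₁ = 2, C₂ = -1
Particular solution: y = 2e^x - e^(-x)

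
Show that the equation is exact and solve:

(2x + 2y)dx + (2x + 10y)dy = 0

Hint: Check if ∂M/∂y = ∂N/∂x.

Verify exactness: ∂M/∂y = ∂N/∂x ✓
Find F(x,y) such that ∂F/∂x = M, ∂F/∂y = N
Solution: x² + 2xy + 5y² = C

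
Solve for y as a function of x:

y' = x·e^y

Separating variables and integrating:
-e^(-y) = x²/2 + C

General solution: y = -ln(C - x²/2)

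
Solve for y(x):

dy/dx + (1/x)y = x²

Using integrating factor method:

General solution: y = (1/4)x^3 + C/x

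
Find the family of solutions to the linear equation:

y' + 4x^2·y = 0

Using integrating factor method:

General solution: y = Ce^(-4x^3/3)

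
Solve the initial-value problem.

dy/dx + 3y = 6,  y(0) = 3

General solution: y = 2 + Ce^(-3x)
Applying y(0) = 3: C = 3 - 2 = 1
Particular solution: y = 2 + e^(-3x)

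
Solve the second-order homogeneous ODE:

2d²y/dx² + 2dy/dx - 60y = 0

Characteristic equation: 2r² + 2r - 60 = 0
Divide by 2: r² + r - 30 = 0
Roots: r = 5, -6 (distinct real)
General solution: y = C₁e^(5x) + C₂e^(-6x)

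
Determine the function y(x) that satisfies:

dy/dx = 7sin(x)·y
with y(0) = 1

General solution: y = Ce^(-7cos(x))
Applying IC y(0) = 1:
Particular solution: y = e^(7(1-cos(x)))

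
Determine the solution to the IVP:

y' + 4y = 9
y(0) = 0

General solution: y = 9/4 + Ce^(-4x)
Applying y(0) = 0: C = 0 - 9/4 = -9/4
Particular solution: y = 9/4 - (9/4)e^(-4x)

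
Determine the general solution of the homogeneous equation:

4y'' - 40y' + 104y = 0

Characteristic equation: 4r² - 40r + 104 = 0
Divide by 4: r² - 10r + 26 = 0
Roots: r = 5 ± i (complex conjugates)
General solution: y = e^(5x)(C₁cos(x) + C₂sin(x))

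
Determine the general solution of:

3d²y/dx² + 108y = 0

Characteristic equation: 3r² + 108 = 0
Divide by 3: r² + 36 = 0
Roots: r = ±6i (complex conjugates)
General solution: y = C₁cos(6x) + C₂sin(6x)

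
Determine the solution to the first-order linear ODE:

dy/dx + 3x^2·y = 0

Using integrating factor method:

General solution: y = Ce^(-x^3)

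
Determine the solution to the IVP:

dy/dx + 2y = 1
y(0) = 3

General solution: y = 1/2 + Ce^(-2x)
Applying y(0) = 3: C = 3 - 1/2 = 5/2
Particular solution: y = 1/2 + (5/2)e^(-2x)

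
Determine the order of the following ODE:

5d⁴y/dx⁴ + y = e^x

The order is 4 (highest derivative is of order 4).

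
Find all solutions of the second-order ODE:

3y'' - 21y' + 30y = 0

Characteristic equation: 3r² - 21r + 30 = 0
Divide by 3: r² - 7r + 10 = 0
Roots: r = 5, 2 (distinct real)
General solution: y = C₁e^(5x) + C₂e^(2x)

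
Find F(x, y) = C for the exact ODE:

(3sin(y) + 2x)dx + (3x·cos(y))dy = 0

Verify exactness: ∂M/∂y = ∂N/∂x ✓
Find F(x,y) such that ∂F/∂x = M, ∂F/∂y = N
Solution: 3x·sin(y) + x² = C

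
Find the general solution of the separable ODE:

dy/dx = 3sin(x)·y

Separating variables and integrating:
ln|y| = -3cos(x) + C

General solution: y = Ce^(-3cos(x))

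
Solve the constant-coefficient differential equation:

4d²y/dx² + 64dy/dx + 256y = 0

Characteristic equation: 4r² + 64r + 256 = 0
Divide by 4: r² + 16r + 64 = 0
Factored: (r + 8)² = 0
Repeated root: r = -8
General solution: y = (C₁ + C₂x)e^(-8x)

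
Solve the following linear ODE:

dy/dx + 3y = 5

Using integrating factor method:

General solution: y = 5/3 + Ce^(-3x)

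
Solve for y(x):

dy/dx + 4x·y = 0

Using integrating factor method:

General solution: y = Ce^(-2x^2)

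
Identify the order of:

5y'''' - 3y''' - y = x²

The order is 4 (highest derivative is of order 4).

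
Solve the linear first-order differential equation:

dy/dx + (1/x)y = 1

Using integrating factor method:

General solution: y = (1/2)x + C/x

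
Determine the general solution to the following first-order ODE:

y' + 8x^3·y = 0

Using integrating factor method:

General solution: y = Ce^(-2x^4)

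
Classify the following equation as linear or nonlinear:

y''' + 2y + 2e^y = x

Nonlinear (e^y is nonlinear in y)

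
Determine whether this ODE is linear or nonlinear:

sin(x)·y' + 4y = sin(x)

Linear (y and its derivatives appear to the first power only, no products of y terms)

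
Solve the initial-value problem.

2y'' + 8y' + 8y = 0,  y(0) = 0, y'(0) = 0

General solution: y = (C₁ + C₂x)e^(-2x)
Repeated root r = -2
Applying ICs: C₁ = 0, C₂ = 0
Particular solution: y = 0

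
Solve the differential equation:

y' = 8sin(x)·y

Separating variables and integrating:
ln|y| = -8cos(x) + C

General solution: y = Ce^(-8cos(x))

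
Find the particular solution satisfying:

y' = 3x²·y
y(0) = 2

General solution: y = Ce^(x³)
Applying IC y(0) = 2:
Particular solution: y = 2e^(x³)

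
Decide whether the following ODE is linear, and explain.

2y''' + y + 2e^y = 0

Nonlinear (e^y is nonlinear in y)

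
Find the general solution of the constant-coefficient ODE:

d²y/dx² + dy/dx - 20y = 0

Characteristic equation: r² + r - 20 = 0
Roots: r = 4, -5 (distinct real)
General solution: y = C₁e^(4x) + C₂e^(-5x)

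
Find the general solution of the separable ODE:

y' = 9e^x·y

Separating variables and integrating:
ln|y| = 9e^x + C

General solution: y = Ce^(9e^x)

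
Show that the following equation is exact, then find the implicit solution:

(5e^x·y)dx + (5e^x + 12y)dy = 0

Verify exactness: ∂M/∂y = ∂N/∂x ✓
Find F(x,y) such that ∂F/∂x = M, ∂F/∂y = N
Solution: 5e^x·y + 6y² = C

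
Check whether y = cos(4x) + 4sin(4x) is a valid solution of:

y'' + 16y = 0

Verification:
y'' = -16cos(4x) - 64sin(4x)
y'' + 16y = 0 ✓

Yes, it is a solution.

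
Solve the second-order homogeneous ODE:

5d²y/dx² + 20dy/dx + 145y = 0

Characteristic equation: 5r² + 20r + 145 = 0
Divide by 5: r² + 4r + 29 = 0
Roots: r = -2 ± 5i (complex conjugates)
General solution: y = e^(-2x)(C₁cos(5x) + C₂sin(5x))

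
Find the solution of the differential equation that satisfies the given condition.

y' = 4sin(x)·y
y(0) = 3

General solution: y = Ce^(-4cos(x))
Applying IC y(0) = 3:
Particular solution: y = 3e^(4(1-cos(x)))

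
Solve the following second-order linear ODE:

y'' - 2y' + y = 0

Characteristic equation: r² - 2r + 1 = 0
Factored: (r - 1)² = 0
Repeated root: r = 1
General solution: y = (C₁ + C₂x)e^x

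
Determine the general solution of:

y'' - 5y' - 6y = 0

Characteristic equation: r² - 5r - 6 = 0
Roots: r = 6, -1 (distinct real)
General solution: y = C₁e^(6x) + C₂e^(-x)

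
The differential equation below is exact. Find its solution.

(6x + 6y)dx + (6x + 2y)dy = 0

Verify exactness: ∂M/∂y = ∂N/∂x ✓
Find F(x,y) such that ∂F/∂x = M, ∂F/∂y = N
Solution: 3x² + 6xy + y² = C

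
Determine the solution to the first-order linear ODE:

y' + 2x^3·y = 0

Using integrating factor method:

General solution: y = Ce^(-x^4/2)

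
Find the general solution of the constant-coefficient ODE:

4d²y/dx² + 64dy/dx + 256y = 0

Characteristic equation: 4r² + 64r + 256 = 0
Divide by 4: r² + 16r + 64 = 0
Factored: (r + 8)² = 0
Repeated root: r = -8
General solution: y = (C₁ + C₂x)e^(-8x)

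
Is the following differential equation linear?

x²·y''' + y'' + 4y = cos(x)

Yes. Linear (y and its derivatives appear to the first power only, no products of y terms)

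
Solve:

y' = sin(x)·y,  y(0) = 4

General solution: y = Ce^(-cos(x))
Applying IC y(0) = 4:
Particular solution: y = 4e^(1-cos(x))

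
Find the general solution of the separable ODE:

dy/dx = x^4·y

Separating variables and integrating:
ln|y| = x^5/5 + C

General solution: y = Ce^(x^5/5)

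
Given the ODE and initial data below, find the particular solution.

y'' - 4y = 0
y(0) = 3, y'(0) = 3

General solution: y = C₁e^(2x) + C₂e^(-2x)
Applying ICs: C₁ = 9/4, C₂ = 3/4
Particular solution: y = (9/4)e^(2x) + (3/4)e^(-2x)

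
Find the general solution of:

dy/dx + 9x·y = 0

Using integrating factor method:

General solution: y = Ce^(-9x^2/2)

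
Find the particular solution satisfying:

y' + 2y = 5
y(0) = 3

General solution: y = 5/2 + Ce^(-2x)
Applying y(0) = 3: C = 3 - 5/2 = 1/2
Particular solution: y = 5/2 + (1/2)e^(-2x)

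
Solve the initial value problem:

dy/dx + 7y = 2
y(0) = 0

General solution: y = 2/7 + Ce^(-7x)
Applying y(0) = 0: C = 0 - 2/7 = -2/7
Particular solution: y = 2/7 - (2/7)e^(-7x)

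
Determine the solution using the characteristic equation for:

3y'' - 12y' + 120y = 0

Characteristic equation: 3r² - 12r + 120 = 0
Divide by 3: r² - 4r + 40 = 0
Roots: r = 2 ± 6i (complex conjugates)
General solution: y = e^(2x)(C₁cos(6x) + C₂sin(6x))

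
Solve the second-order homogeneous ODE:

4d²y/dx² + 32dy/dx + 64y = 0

Characteristic equation: 4r² + 32r + 64 = 0
Divide by 4: r² + 8r + 16 = 0
Factored: (r + 4)² = 0
Repeated root: r = -4
General solution: y = (C₁ + C₂x)e^(-4x)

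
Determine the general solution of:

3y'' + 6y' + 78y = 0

Characteristic equation: 3r² + 6r + 78 = 0
Divide by 3: r² + 2r + 26 = 0
Roots: r = -1 ± 5i (complex conjugates)
General solution: y = e^(-x)(C₁cos(5x) + C₂sin(5x))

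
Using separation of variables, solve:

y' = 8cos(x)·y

Separating variables and integrating:
ln|y| = 8sin(x) + C

General solution: y = Ce^(8sin(x))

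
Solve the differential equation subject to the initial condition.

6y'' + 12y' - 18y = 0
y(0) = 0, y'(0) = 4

General solution: y = C₁e^x + C₂e^(-3x)
Applying ICs: C₁ = 1, C₂ = -1
Particular solution: y = e^x - e^(-3x)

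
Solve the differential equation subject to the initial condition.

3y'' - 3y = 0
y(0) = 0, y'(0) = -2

General solution: y = C₁e^x + C₂e^(-x)
Applying ICs: C₁ = -1, C₂ = 1
Particular solution: y = -e^x + e^(-x)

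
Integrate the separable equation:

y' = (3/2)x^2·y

Separating variables and integrating:
ln|y| = x^3/2 + C

General solution: y = Ce^(x^3/2)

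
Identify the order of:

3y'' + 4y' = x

The order is 2 (highest derivative is of order 2).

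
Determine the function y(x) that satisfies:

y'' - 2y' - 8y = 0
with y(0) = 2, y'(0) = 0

General solution: y = C₁e^(4x) + C₂e^(-2x)
Applying ICs: C₁ = 2/3, C₂ = 4/3
Particular solution: y = (2/3)e^(4x) + (4/3)e^(-2x)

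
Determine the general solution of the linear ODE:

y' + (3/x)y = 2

Using integrating factor method:

General solution: y = (1/2)x + Cx^(-3)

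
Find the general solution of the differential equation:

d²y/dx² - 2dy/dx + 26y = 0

Characteristic equation: r² - 2r + 26 = 0
Roots: r = 1 ± 5i (complex conjugates)
General solution: y = e^x(C₁cos(5x) + C₂sin(5x))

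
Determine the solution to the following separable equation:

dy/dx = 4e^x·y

Separating variables and integrating:
ln|y| = 4e^x + C

General solution: y = Ce^(4e^x)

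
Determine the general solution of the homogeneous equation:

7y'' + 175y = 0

Characteristic equation: 7r² + 175 = 0
Divide by 7: r² + 25 = 0
Roots: r = ±5i (complex conjugates)
General solution: y = C₁cos(5x) + C₂sin(5x)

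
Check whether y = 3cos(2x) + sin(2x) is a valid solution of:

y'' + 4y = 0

Verification:
y'' = -12cos(2x) - 4sin(2x)
y'' + 4y = 0 ✓

Yes, it is a solution.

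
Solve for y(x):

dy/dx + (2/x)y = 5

Using integrating factor method:

General solution: y = (5/3)x + Cx^(-2)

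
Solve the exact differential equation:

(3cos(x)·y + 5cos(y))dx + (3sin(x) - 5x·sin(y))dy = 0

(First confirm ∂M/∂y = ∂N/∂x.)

Verify exactness: ∂M/∂y = ∂N/∂x ✓
Find F(x,y) such that ∂F/∂x = M, ∂F/∂y = N
Solution: 3sin(x)·y + 5x·cos(y) = C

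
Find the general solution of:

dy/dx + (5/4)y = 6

Using integrating factor method:

General solution: y = 24/5 + Ce^(-5x/4)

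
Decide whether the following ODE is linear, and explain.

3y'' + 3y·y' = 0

Nonlinear (product y·y')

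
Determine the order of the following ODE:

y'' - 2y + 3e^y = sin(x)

The order is 2 (highest derivative is of order 2).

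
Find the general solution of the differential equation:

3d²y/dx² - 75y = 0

Characteristic equation: 3r² - 75 = 0
Divide by 3: r² - 25 = 0
Roots: r = 5, -5 (distinct real)
General solution: y = C₁e^(5x) + C₂e^(-5x)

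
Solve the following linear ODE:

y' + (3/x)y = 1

Using integrating factor method:

General solution: y = (1/4)x + Cx^(-3)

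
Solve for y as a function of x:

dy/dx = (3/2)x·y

Separating variables and integrating:
ln|y| = 3x^2/4 + C

General solution: y = Ce^(3x^2/4)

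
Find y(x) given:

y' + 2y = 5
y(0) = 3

General solution: y = 5/2 + Ce^(-2x)
Applying y(0) = 3: C = 3 - 5/2 = 1/2
Particular solution: y = 5/2 + (1/2)e^(-2x)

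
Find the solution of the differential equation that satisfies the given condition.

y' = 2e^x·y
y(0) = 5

General solution: y = Ce^(2e^x)
Applying IC y(0) = 5:
Particular solution: y = 5e^(2(e^x - 1))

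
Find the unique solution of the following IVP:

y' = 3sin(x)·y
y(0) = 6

General solution: y = Ce^(-3cos(x))
Applying IC y(0) = 6:
Particular solution: y = 6e^(3(1-cos(x)))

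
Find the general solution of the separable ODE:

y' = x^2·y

Separating variables and integrating:
ln|y| = x^3/3 + C

General solution: y = Ce^(x^3/3)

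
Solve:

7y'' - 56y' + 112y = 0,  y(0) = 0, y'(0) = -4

General solution: y = (C₁ + C₂x)e^(4x)
Repeated root r = 4
Applying ICs: C₁ = 0, C₂ = -4
Particular solution: y = -4xe^(4x)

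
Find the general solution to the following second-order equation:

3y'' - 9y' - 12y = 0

Characteristic equation: 3r² - 9r - 12 = 0
Divide by 3: r² - 3r - 4 = 0
Roots: r = 4, -1 (distinct real)
General solution: y = C₁e^(4x) + C₂e^(-x)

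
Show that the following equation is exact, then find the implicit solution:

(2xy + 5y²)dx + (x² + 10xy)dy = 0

Verify exactness: ∂M/∂y = ∂N/∂x ✓
Find F(x,y) such that ∂F/∂x = M, ∂F/∂y = N
Solution: x²y + 5xy² = C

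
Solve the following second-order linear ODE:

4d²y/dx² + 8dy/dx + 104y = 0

Characteristic equation: 4r² + 8r + 104 = 0
Divide by 4: r² + 2r + 26 = 0
Roots: r = -1 ± 5i (complex conjugates)
General solution: y = e^(-x)(C₁cos(5x) + C₂sin(5x))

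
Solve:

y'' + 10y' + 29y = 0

Characteristic equation: r² + 10r + 29 = 0
Roots: r = -5 ± 2i (complex conjugates)
General solution: y = e^(-5x)(C₁cos(2x) + C₂sin(2x))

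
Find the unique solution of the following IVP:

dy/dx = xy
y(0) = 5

General solution: y = Ce^(x²/2)
Applying IC y(0) = 5:
Particular solution: y = 5e^(x²/2)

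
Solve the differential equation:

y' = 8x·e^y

Separating variables and integrating:
-e^(-y) = 4x² + C

General solution: y = -ln(C - 4x²)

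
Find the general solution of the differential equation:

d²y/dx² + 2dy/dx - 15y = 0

Characteristic equation: r² + 2r - 15 = 0
Roots: r = 3, -5 (distinct real)
General solution: y = C₁e^(3x) + C₂e^(-5x)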